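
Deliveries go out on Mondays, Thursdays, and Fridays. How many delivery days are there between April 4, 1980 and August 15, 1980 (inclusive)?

58

April 4, 1980 is a Friday.
The range spans 134 days (inclusive of both endpoints).
134 = 7 × 19 + 1, so there are 19 full weeks plus 1 extra day.
Each full week contributes 3 days from the set (Mon, Thu, Fri): 19 × 3 = 57.
The 1 extra day is Fri — 1 of them qualifies.
Total: 57 + 1 = 58.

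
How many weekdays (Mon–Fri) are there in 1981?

261

January 1, 1981 is a Thursday.
That's 365 days from start to end, counting both.
365 = 7 × 52 + 1, so there are 52 full weeks plus 1 extra day.
Each full week contributes 5 weekdays (Mon–Fri): 52 × 5 = 260.
The 1 extra day is Thursday — 1 of them qualifies.
Total: 260 + 1 = 261.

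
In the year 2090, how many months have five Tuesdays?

4

A month has five Tuesdays exactly when Tuesday falls within its first (length − 28) days.
Jan: 31 days, starts Sun → 5 of Sun, Mon, Tue ✓
Feb: 28 days, starts Wed → 5 of (none)
Mar: 31 days, starts Wed → 5 of Wed, Thu, Fri
Apr: 30 days, starts Sat → 5 of Sat, Sun
May: 31 days, starts Mon → 5 of Mon, Tue, Wed ✓
Jun: 30 days, starts Thu → 5 of Thu, Fri
Jul: 31 days, starts Sat → 5 of Sat, Sun, Mon
Aug: 31 days, starts Tue → 5 of Tue, Wed, Thu ✓
Sep: 30 days, starts Fri → 5 of Fri, Sat
Oct: 31 days, starts Sun → 5 of Sun, Mon, Tue ✓
Nov: 30 days, starts Wed → 5 of Wed, Thu
Dec: 31 days, starts Fri → 5 of Fri, Sat, Sun
Months with five Tuesdays: Jan, May, Aug, Oct.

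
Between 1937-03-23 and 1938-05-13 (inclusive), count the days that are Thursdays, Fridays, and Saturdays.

179

1937-03-23 is a Tuesday.
From 1937-03-23 to 1938-05-13 is 417 days inclusive.
417 = 7 × 59 + 4, so there are 59 full weeks plus 4 extra days.
Each full week contributes 3 days from the set (Thu, Fri, Sat): 59 × 3 = 177.
The 4 extra days are Tuesday, Wednesday, Thursday, Friday — 2 of them qualify.
Total: 177 + 2 = 179.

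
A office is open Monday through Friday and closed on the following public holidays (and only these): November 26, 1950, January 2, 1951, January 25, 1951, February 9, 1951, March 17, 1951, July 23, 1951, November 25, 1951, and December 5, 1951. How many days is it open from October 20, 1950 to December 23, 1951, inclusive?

October 20, 1950 is a Friday.
The range spans 430 days (inclusive of both endpoints).
430 = 7 × 61 + 3, so there are 61 full weeks plus 3 extra days.
Each full week contributes 5 weekdays (Mon–Fri): 61 × 5 = 305.
The 3 extra days are Fri, Sat, Sun — 1 of them qualifies.
Total: 305 + 1 = 306.
Holidays: November 26, 1950 (Sun); January 2, 1951 (Tue); January 25, 1951 (Thu); February 9, 1951 (Fri); March 17, 1951 (Sat); July 23, 1951 (Mon); November 25, 1951 (Sun); December 5, 1951 (Wed).
5 of the 8 holidays fall on weekdays; the rest are weekends and were already excluded.
Business days: 306 − 5 = 301.

301 business days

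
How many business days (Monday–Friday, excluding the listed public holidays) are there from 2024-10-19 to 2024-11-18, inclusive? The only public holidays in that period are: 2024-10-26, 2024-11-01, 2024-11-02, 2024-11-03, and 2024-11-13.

2024-10-19 is a Saturday.
The range spans 31 days (inclusive of both endpoints).
31 = 7 × 4 + 3, so there are 4 full weeks plus 3 extra days.
Each full week contributes 5 weekdays (Mon–Fri): 4 × 5 = 20.
The 3 extra days are Saturday, Sunday, Monday — 1 of them qualifies.
Total: 20 + 1 = 21.
Holidays: 2024-10-26 (Sat); 2024-11-01 (Fri); 2024-11-02 (Sat); 2024-11-03 (Sun); 2024-11-13 (Wed).
2 of the 5 holidays fall on weekdays; the rest are weekends and were already excluded.
Business days: 21 − 2 = 19.

19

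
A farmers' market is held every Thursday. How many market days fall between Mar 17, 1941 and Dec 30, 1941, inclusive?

Mar 17, 1941 is a Monday.
The range spans 289 days (inclusive of both endpoints).
289 = 7 × 41 + 2, so there are 41 full weeks plus 2 extra days.
Each full week contributes one Thursday: 41 so far.
The 2 extra days are Monday, Tuesday — none qualify.
Total: 41 + 0 = 41.

41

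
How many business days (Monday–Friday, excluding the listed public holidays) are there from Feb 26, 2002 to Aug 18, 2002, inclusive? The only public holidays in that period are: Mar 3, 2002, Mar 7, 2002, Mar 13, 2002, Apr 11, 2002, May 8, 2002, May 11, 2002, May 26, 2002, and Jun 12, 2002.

119 business days

Feb 26, 2002 is a Tuesday.
That's 174 days from start to end, counting both.
174 = 7 × 24 + 6, so there are 24 full weeks plus 6 extra days.
Each full week contributes 5 weekdays (Mon–Fri): 24 × 5 = 120.
The 6 extra days are Tuesday, Wednesday, Thursday, Friday, Saturday, Sunday — 4 of them qualify.
Total: 120 + 4 = 124.
Holidays: Mar 3, 2002 (Sun); Mar 7, 2002 (Thu); Mar 13, 2002 (Wed); Apr 11, 2002 (Thu); May 8, 2002 (Wed); May 11, 2002 (Sat); May 26, 2002 (Sun); Jun 12, 2002 (Wed).
5 of the 8 holidays fall on weekdays; the rest are weekends and were already excluded.
Business days: 124 − 5 = 119.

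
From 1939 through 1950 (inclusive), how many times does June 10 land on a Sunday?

1

Day of week of June 10 in each year:
1939: Sat, 1940: Mon, 1941: Tue, 1942: Wed, 1943: Thu, 1944: Sat, 1945: Sun ✓, 1946: Mon, 1947: Tue, 1948: Thu, 1949: Fri, 1950: Sat
Sundays: 1945.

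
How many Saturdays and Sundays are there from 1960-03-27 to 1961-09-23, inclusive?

156

1960-03-27 is a Sunday.
From 1960-03-27 to 1961-09-23 is 546 days inclusive.
546 = 7 × 78, so the span is exactly 78 full weeks.
Each full week contributes 2 weekend days (Sat, Sun): 78 × 2 = 156.
Total: 156.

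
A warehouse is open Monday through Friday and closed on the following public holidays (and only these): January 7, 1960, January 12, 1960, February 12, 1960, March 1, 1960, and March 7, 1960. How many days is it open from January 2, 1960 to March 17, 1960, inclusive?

49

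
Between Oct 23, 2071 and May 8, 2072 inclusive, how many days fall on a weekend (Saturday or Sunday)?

58

Oct 23, 2071 is a Friday.
That's 199 days from start to end, counting both.
199 = 7 × 28 + 3, so there are 28 full weeks plus 3 extra days.
Each full week contributes 2 weekend days (Sat, Sun): 28 × 2 = 56.
The 3 extra days are Fri, Sat, Sun — 2 of them qualify.
Total: 56 + 2 = 58.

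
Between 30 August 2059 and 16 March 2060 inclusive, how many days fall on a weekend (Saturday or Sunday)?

58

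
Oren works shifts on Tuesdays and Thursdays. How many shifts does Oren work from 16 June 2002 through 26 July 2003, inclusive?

116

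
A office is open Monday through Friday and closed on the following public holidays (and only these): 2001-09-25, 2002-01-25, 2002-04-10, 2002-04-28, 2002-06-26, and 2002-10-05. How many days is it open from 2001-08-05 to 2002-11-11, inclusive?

327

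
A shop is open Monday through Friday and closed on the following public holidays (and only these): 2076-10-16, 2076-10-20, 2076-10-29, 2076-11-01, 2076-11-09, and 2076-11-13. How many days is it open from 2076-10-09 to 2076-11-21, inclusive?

26

2076-10-09 is a Friday.
From 2076-10-09 to 2076-11-21 is 44 days inclusive.
44 = 7 × 6 + 2, so there are 6 full weeks plus 2 extra days.
Each full week contributes 5 weekdays (Mon–Fri): 6 × 5 = 30.
The 2 extra days are Fri, Sat — 1 of them qualifies.
Total: 30 + 1 = 31.
Holidays: 2076-10-16 (Fri); 2076-10-20 (Tue); 2076-10-29 (Thu); 2076-11-01 (Sun); 2076-11-09 (Mon); 2076-11-13 (Fri).
5 of the 6 holidays fall on weekdays; the rest are weekends and were already excluded.
Business days: 31 − 5 = 26.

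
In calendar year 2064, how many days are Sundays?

52

2064-01-01 is a Tuesday.
That's 366 days from start to end, counting both.
366 = 7 × 52 + 2, so there are 52 full weeks plus 2 extra days.
Each full week contributes one Sunday: 52 so far.
The 2 extra days are Tuesday, Wednesday — none qualify.
Total: 52 + 0 = 52.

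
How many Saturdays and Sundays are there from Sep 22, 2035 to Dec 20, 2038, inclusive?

340

Sep 22, 2035 is a Saturday.
From Sep 22, 2035 to Dec 20, 2038 is 1186 days inclusive.
1186 = 7 × 169 + 3, so there are 169 full weeks plus 3 extra days.
Each full week contributes 2 weekend days (Sat, Sun): 169 × 2 = 338.
The 3 extra days are Saturday, Sunday, Monday — 2 of them qualify.
Total: 338 + 2 = 340.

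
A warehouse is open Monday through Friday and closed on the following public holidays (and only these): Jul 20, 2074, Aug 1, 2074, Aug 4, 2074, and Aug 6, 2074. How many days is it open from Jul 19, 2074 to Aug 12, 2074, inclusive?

14

Jul 19, 2074 is a Thursday.
That's 25 days from start to end, counting both.
25 = 7 × 3 + 4, so there are 3 full weeks plus 4 extra days.
Each full week contributes 5 weekdays (Mon–Fri): 3 × 5 = 15.
The 4 extra days are Thursday, Friday, Saturday, Sunday — 2 of them qualify.
Total: 15 + 2 = 17.
Holidays: Jul 20, 2074 (Fri); Aug 1, 2074 (Wed); Aug 4, 2074 (Sat); Aug 6, 2074 (Mon).
3 of the 4 holidays fall on weekdays; the rest are weekends and were already excluded.
Business days: 17 − 3 = 14.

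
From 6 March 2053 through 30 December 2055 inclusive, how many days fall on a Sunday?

147 Sundays

6 March 2053 is a Thursday.
That's 1030 days from start to end, counting both.
1030 = 7 × 147 + 1, so there are 147 full weeks plus 1 extra day.
Each full week contributes one Sunday: 147 so far.
The 1 extra day is Thursday — none qualify.
Total: 147 + 0 = 147.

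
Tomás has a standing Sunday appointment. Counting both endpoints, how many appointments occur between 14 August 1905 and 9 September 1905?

14 August 1905 is a Monday.
That's 27 days from start to end, counting both.
27 = 7 × 3 + 6, so there are 3 full weeks plus 6 extra days.
Each full week contributes one Sunday: 3 so far.
The 6 extra days are Monday, Tuesday, Wednesday, Thursday, Friday, Saturday — none qualify.
Total: 3 + 0 = 3.

3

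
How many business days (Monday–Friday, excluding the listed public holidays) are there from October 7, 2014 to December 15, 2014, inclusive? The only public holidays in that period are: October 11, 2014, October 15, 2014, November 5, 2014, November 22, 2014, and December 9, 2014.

October 7, 2014 is a Tuesday.
The range spans 70 days (inclusive of both endpoints).
70 = 7 × 10, so the span is exactly 10 full weeks.
Each full week contributes 5 weekdays (Mon–Fri): 10 × 5 = 50.
Total: 50.
Holidays: October 11, 2014 (Sat); October 15, 2014 (Wed); November 5, 2014 (Wed); November 22, 2014 (Sat); December 9, 2014 (Tue).
3 of the 5 holidays fall on weekdays; the rest are weekends and were already excluded.
Business days: 50 − 3 = 47.

47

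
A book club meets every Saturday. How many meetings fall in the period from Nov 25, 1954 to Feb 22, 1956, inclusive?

65

Nov 25, 1954 is a Thursday.
That's 455 days from start to end, counting both.
455 = 7 × 65, so the span is exactly 65 full weeks.
Each full week contributes one Saturday: 65 so far.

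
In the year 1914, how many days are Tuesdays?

52

January 1, 1914 is a Thursday.
That's 365 days from start to end, counting both.
365 = 7 × 52 + 1, so there are 52 full weeks plus 1 extra day.
Each full week contributes one Tuesday: 52 so far.
The 1 extra day is Thu — none qualify.
Total: 52 + 0 = 52.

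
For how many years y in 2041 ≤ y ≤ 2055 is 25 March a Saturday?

2

Day of week of March 25 in each year:
2041: Mon, 2042: Tue, 2043: Wed, 2044: Fri, 2045: Sat ✓, 2046: Sun, 2047: Mon, 2048: Wed, 2049: Thu, 2050: Fri, 2051: Sat ✓, 2052: Mon, 2053: Tue, 2054: Wed, 2055: Thu
Saturdays: 2045, 2051.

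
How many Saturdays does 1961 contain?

January 1, 1961 is a Sunday.
That's 365 days from start to end, counting both.
365 = 7 × 52 + 1, so there are 52 full weeks plus 1 extra day.
Each full week contributes one Saturday: 52 so far.
The 1 extra day is Sunday — none qualify.
Total: 52 + 0 = 52.

52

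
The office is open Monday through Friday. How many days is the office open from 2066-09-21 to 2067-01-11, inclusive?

2066-09-21 is a Tuesday.
That's 113 days from start to end, counting both.
113 = 7 × 16 + 1, so there are 16 full weeks plus 1 extra day.
Each full week contributes 5 weekdays (Mon–Fri): 16 × 5 = 80.
The 1 extra day is Tuesday — 1 of them qualifies.
Total: 80 + 1 = 81.

81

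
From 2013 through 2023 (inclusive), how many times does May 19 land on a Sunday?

Day of week of May 19 in each year:
2013: Sun ✓, 2014: Mon, 2015: Tue, 2016: Thu, 2017: Fri, 2018: Sat, 2019: Sun ✓, 2020: Tue, 2021: Wed, 2022: Thu, 2023: Fri
Sundays: 2013, 2019.

2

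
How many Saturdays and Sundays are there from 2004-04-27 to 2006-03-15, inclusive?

196

2004-04-27 is a Tuesday.
The range spans 688 days (inclusive of both endpoints).
688 = 7 × 98 + 2, so there are 98 full weeks plus 2 extra days.
Each full week contributes 2 weekend days (Sat, Sun): 98 × 2 = 196.
The 2 extra days are Tuesday, Wednesday — none qualify.
Total: 196 + 0 = 196.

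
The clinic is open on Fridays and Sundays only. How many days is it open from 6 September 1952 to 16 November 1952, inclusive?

6 September 1952 is a Saturday.
The range spans 72 days (inclusive of both endpoints).
72 = 7 × 10 + 2, so there are 10 full weeks plus 2 extra days.
Each full week contributes 2 days from the set (Fri, Sun): 10 × 2 = 20.
The 2 extra days are Sat, Sun — 1 of them qualifies.
Total: 20 + 1 = 21.

21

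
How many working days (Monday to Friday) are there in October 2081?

2081-10-01 is a Wednesday.
That's 31 days from start to end, counting both.
31 = 7 × 4 + 3, so there are 4 full weeks plus 3 extra days.
Each full week contributes 5 weekdays (Mon–Fri): 4 × 5 = 20.
The 3 extra days are Wed, Thu, Fri — 3 of them qualify.
Total: 20 + 3 = 23.

23 weekdays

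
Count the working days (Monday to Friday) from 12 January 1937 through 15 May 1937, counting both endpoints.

12 January 1937 is a Tuesday.
From 12 January 1937 to 15 May 1937 is 124 days inclusive.
124 = 7 × 17 + 5, so there are 17 full weeks plus 5 extra days.
Each full week contributes 5 weekdays (Mon–Fri): 17 × 5 = 85.
The 5 extra days are Tuesday, Wednesday, Thursday, Friday, Saturday — 4 of them qualify.
Total: 85 + 4 = 89.

89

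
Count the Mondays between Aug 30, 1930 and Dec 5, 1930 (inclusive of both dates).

14 Mondays

Aug 30, 1930 is a Saturday.
The range spans 98 days (inclusive of both endpoints).
98 = 7 × 14, so the span is exactly 14 full weeks.
Each full week contributes one Monday: 14 so far.
Total: 14.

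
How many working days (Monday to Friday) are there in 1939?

260

January 1, 1939 is a Sunday.
That's 365 days from start to end, counting both.
365 = 7 × 52 + 1, so there are 52 full weeks plus 1 extra day.
Each full week contributes 5 weekdays (Mon–Fri): 52 × 5 = 260.
The 1 extra day is Sun — none qualify.
Total: 260 + 0 = 260.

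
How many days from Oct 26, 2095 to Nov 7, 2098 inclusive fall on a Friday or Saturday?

317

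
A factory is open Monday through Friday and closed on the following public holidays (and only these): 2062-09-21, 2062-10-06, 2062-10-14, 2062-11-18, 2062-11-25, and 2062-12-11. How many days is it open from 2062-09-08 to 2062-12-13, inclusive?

2062-09-08 is a Friday.
The range spans 97 days (inclusive of both endpoints).
97 = 7 × 13 + 6, so there are 13 full weeks plus 6 extra days.
Each full week contributes 5 weekdays (Mon–Fri): 13 × 5 = 65.
The 6 extra days are Friday, Saturday, Sunday, Monday, Tuesday, Wednesday — 4 of them qualify.
Total: 65 + 4 = 69.
Holidays: 2062-09-21 (Thu); 2062-10-06 (Fri); 2062-10-14 (Sat); 2062-11-18 (Sat); 2062-11-25 (Sat); 2062-12-11 (Mon).
3 of the 6 holidays fall on weekdays; the rest are weekends and were already excluded.
Business days: 69 − 3 = 66.

66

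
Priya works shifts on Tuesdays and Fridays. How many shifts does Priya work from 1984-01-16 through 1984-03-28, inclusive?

1984-01-16 is a Monday.
That's 73 days from start to end, counting both.
73 = 7 × 10 + 3, so there are 10 full weeks plus 3 extra days.
Each full week contributes 2 days from the set (Tue, Fri): 10 × 2 = 20.
The 3 extra days are Mon, Tue, Wed — 1 of them qualifies.
Total: 20 + 1 = 21.

21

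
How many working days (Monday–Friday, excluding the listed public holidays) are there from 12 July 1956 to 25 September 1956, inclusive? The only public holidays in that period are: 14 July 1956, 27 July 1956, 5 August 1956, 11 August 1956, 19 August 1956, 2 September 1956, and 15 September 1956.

53

12 July 1956 is a Thursday.
From 12 July 1956 to 25 September 1956 is 76 days inclusive.
76 = 7 × 10 + 6, so there are 10 full weeks plus 6 extra days.
Each full week contributes 5 weekdays (Mon–Fri): 10 × 5 = 50.
The 6 extra days are Thu, Fri, Sat, Sun, Mon, Tue — 4 of them qualify.
Total: 50 + 4 = 54.
Holidays: 14 July 1956 (Sat); 27 July 1956 (Fri); 5 August 1956 (Sun); 11 August 1956 (Sat); 19 August 1956 (Sun); 2 September 1956 (Sun); 15 September 1956 (Sat).
1 of the 7 holidays fall on weekdays; the rest are weekends and were already excluded.
Business days: 54 − 1 = 53.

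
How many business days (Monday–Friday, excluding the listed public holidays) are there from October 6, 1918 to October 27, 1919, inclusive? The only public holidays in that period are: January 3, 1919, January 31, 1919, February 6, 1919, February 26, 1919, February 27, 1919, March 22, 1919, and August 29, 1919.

270

October 6, 1918 is a Sunday.
That's 387 days from start to end, counting both.
387 = 7 × 55 + 2, so there are 55 full weeks plus 2 extra days.
Each full week contributes 5 weekdays (Mon–Fri): 55 × 5 = 275.
The 2 extra days are Sunday, Monday — 1 of them qualifies.
Total: 275 + 1 = 276.
Holidays: January 3, 1919 (Fri); January 31, 1919 (Fri); February 6, 1919 (Thu); February 26, 1919 (Wed); February 27, 1919 (Thu); March 22, 1919 (Sat); August 29, 1919 (Fri).
6 of the 7 holidays fall on weekdays; the rest are weekends and were already excluded.
Business days: 276 − 6 = 270.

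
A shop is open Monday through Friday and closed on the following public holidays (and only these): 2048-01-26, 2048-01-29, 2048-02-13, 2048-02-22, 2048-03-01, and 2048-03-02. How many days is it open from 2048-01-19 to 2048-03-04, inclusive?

30 working days

2048-01-19 is a Sunday.
From 2048-01-19 to 2048-03-04 is 46 days inclusive.
46 = 7 × 6 + 4, so there are 6 full weeks plus 4 extra days.
Each full week contributes 5 weekdays (Mon–Fri): 6 × 5 = 30.
The 4 extra days are Sunday, Monday, Tuesday, Wednesday — 3 of them qualify.
Total: 30 + 3 = 33.
Holidays: 2048-01-26 (Sun); 2048-01-29 (Wed); 2048-02-13 (Thu); 2048-02-22 (Sat); 2048-03-01 (Sun); 2048-03-02 (Mon).
3 of the 6 holidays fall on weekdays; the rest are weekends and were already excluded.
Business days: 33 − 3 = 30.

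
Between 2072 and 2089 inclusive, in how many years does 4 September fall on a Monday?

Day of week of September 4 in each year:
2072: Sun, 2073: Mon ✓, 2074: Tue, 2075: Wed, 2076: Fri, 2077: Sat, 2078: Sun, 2079: Mon ✓, 2080: Wed, 2081: Thu, 2082: Fri, 2083: Sat, 2084: Mon ✓, 2085: Tue, 2086: Wed, 2087: Thu, 2088: Sat, 2089: Sun
Mondays: 2073, 2079, 2084.

3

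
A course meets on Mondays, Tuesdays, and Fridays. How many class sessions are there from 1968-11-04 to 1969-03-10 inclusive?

1968-11-04 is a Monday.
That's 127 days from start to end, counting both.
127 = 7 × 18 + 1, so there are 18 full weeks plus 1 extra day.
Each full week contributes 3 days from the set (Mon, Tue, Fri): 18 × 3 = 54.
The 1 extra day is Monday — 1 of them qualifies.
Total: 54 + 1 = 55.

55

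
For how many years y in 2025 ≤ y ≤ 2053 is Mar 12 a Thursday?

Day of week of March 12 in each year:
2025: Wed, 2026: Thu ✓, 2027: Fri, 2028: Sun, 2029: Mon, 2030: Tue, 2031: Wed, 2032: Fri, 2033: Sat, 2034: Sun, 2035: Mon, 2036: Wed, 2037: Thu ✓, 2038: Fri, 2039: Sat, 2040: Mon, 2041: Tue, 2042: Wed, 2043: Thu ✓, 2044: Sat, 2045: Sun, 2046: Mon, 2047: Tue, 2048: Thu ✓, 2049: Fri, 2050: Sat, 2051: Sun, 2052: Tue, 2053: Wed
Thursdays: 2026, 2037, 2043, 2048.

4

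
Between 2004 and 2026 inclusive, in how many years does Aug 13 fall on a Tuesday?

Day of week of August 13 in each year:
2004: Fri, 2005: Sat, 2006: Sun, 2007: Mon, 2008: Wed, 2009: Thu, 2010: Fri, 2011: Sat, 2012: Mon, 2013: Tue ✓, 2014: Wed, 2015: Thu, 2016: Sat, 2017: Sun, 2018: Mon, 2019: Tue ✓, 2020: Thu, 2021: Fri, 2022: Sat, 2023: Sun, 2024: Tue ✓, 2025: Wed, 2026: Thu
Tuesdays: 2013, 2019, 2024.

3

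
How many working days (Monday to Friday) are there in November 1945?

22

1 November 1945 is a Thursday.
That's 30 days from start to end, counting both.
30 = 7 × 4 + 2, so there are 4 full weeks plus 2 extra days.
Each full week contributes 5 weekdays (Mon–Fri): 4 × 5 = 20.
The 2 extra days are Thu, Fri — 2 of them qualify.
Total: 20 + 2 = 22.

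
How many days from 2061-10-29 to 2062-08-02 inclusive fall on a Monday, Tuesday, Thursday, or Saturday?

159

2061-10-29 is a Saturday.
From 2061-10-29 to 2062-08-02 is 278 days inclusive.
278 = 7 × 39 + 5, so there are 39 full weeks plus 5 extra days.
Each full week contributes 4 days from the set (Mon, Tue, Thu, Sat): 39 × 4 = 156.
The 5 extra days are Sat, Sun, Mon, Tue, Wed — 3 of them qualify.
Total: 156 + 3 = 159.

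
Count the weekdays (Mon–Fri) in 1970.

261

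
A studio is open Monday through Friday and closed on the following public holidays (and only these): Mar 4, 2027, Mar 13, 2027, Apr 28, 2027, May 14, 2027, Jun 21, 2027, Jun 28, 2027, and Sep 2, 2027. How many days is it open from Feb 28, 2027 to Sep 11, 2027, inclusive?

Feb 28, 2027 is a Sunday.
That's 196 days from start to end, counting both.
196 = 7 × 28, so the span is exactly 28 full weeks.
Each full week contributes 5 weekdays (Mon–Fri): 28 × 5 = 140.
Holidays: Mar 4, 2027 (Thu); Mar 13, 2027 (Sat); Apr 28, 2027 (Wed); May 14, 2027 (Fri); Jun 21, 2027 (Mon); Jun 28, 2027 (Mon); Sep 2, 2027 (Thu).
6 of the 7 holidays fall on weekdays; the rest are weekends and were already excluded.
Business days: 140 − 6 = 134.

134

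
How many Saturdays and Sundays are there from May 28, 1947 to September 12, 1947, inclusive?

30

May 28, 1947 is a Wednesday.
That's 108 days from start to end, counting both.
108 = 7 × 15 + 3, so there are 15 full weeks plus 3 extra days.
Each full week contributes 2 weekend days (Sat, Sun): 15 × 2 = 30.
The 3 extra days are Wed, Thu, Fri — none qualify.
Total: 30 + 0 = 30.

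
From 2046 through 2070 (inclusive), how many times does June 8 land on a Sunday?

Day of week of June 8 in each year:
2046: Fri, 2047: Sat, 2048: Mon, 2049: Tue, 2050: Wed, 2051: Thu, 2052: Sat, 2053: Sun ✓, 2054: Mon, 2055: Tue, 2056: Thu, 2057: Fri, 2058: Sat, 2059: Sun ✓, 2060: Tue, 2061: Wed, 2062: Thu, 2063: Fri, 2064: Sun ✓, 2065: Mon, 2066: Tue, 2067: Wed, 2068: Fri, 2069: Sat, 2070: Sun ✓
Sundays: 2053, 2059, 2064, 2070.

4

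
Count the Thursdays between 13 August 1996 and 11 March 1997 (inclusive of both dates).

30 Thursdays

13 August 1996 is a Tuesday.
From 13 August 1996 to 11 March 1997 is 211 days inclusive.
211 = 7 × 30 + 1, so there are 30 full weeks plus 1 extra day.
Each full week contributes one Thursday: 30 so far.
The 1 extra day is Tue — none qualify.
Total: 30 + 0 = 30.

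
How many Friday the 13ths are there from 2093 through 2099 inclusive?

14

Friday-the-13ths by year:
2093: Feb, Mar, Nov
2094: Aug
2095: May
2096: Jan, Apr, Jul
2097: Sep, Dec
2098: Jun
2099: Feb, Mar, Nov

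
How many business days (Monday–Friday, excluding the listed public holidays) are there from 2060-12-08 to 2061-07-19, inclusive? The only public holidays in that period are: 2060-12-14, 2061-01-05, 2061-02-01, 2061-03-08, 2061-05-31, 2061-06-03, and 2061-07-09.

154 business days

2060-12-08 is a Wednesday.
The range spans 224 days (inclusive of both endpoints).
224 = 7 × 32, so the span is exactly 32 full weeks.
Each full week contributes 5 weekdays (Mon–Fri): 32 × 5 = 160.
Total: 160.
Holidays: 2060-12-14 (Tue); 2061-01-05 (Wed); 2061-02-01 (Tue); 2061-03-08 (Tue); 2061-05-31 (Tue); 2061-06-03 (Fri); 2061-07-09 (Sat).
6 of the 7 holidays fall on weekdays; the rest are weekends and were already excluded.
Business days: 160 − 6 = 154.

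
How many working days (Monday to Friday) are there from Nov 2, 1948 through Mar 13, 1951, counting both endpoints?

616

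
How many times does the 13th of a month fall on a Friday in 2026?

The 13th falls on a Friday when the month's 13th has weekday Fri.
Jan 13 is Tue; Feb 13 is Fri ✓; Mar 13 is Fri ✓; Apr 13 is Mon; May 13 is Wed; Jun 13 is Sat; Jul 13 is Mon; Aug 13 is Thu; Sep 13 is Sun; Oct 13 is Tue; Nov 13 is Fri ✓; Dec 13 is Sun.
Friday the 13ths: Feb, Mar, Nov.

3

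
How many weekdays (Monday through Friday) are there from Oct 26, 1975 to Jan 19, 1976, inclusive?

61

Oct 26, 1975 is a Sunday.
From Oct 26, 1975 to Jan 19, 1976 is 86 days inclusive.
86 = 7 × 12 + 2, so there are 12 full weeks plus 2 extra days.
Each full week contributes 5 weekdays (Mon–Fri): 12 × 5 = 60.
The 2 extra days are Sunday, Monday — 1 of them qualifies.
Total: 60 + 1 = 61.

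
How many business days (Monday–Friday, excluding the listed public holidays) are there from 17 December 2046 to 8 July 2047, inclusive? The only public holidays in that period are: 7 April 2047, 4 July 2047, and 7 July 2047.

145

17 December 2046 is a Monday.
From 17 December 2046 to 8 July 2047 is 204 days inclusive.
204 = 7 × 29 + 1, so there are 29 full weeks plus 1 extra day.
Each full week contributes 5 weekdays (Mon–Fri): 29 × 5 = 145.
The 1 extra day is Mon — 1 of them qualifies.
Total: 145 + 1 = 146.
Holidays: 7 April 2047 (Sun); 4 July 2047 (Thu); 7 July 2047 (Sun).
1 of the 3 holidays fall on weekdays; the rest are weekends and were already excluded.
Business days: 146 − 1 = 145.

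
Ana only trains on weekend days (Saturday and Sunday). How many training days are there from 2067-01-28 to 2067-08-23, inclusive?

60

2067-01-28 is a Friday.
That's 208 days from start to end, counting both.
208 = 7 × 29 + 5, so there are 29 full weeks plus 5 extra days.
Each full week contributes 2 weekend days (Sat, Sun): 29 × 2 = 58.
The 5 extra days are Friday, Saturday, Sunday, Monday, Tuesday — 2 of them qualify.
Total: 58 + 2 = 60.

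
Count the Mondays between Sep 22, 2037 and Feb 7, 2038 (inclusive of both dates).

19 Mondays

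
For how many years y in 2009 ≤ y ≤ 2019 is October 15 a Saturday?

2

Day of week of October 15 in each year:
2009: Thu, 2010: Fri, 2011: Sat ✓, 2012: Mon, 2013: Tue, 2014: Wed, 2015: Thu, 2016: Sat ✓, 2017: Sun, 2018: Mon, 2019: Tue
Saturdays: 2011, 2016.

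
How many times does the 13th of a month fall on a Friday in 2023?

2

The 13th falls on a Friday when the month's 13th has weekday Fri.
Jan 13 is Fri ✓; Feb 13 is Mon; Mar 13 is Mon; Apr 13 is Thu; May 13 is Sat; Jun 13 is Tue; Jul 13 is Thu; Aug 13 is Sun; Sep 13 is Wed; Oct 13 is Fri ✓; Nov 13 is Mon; Dec 13 is Wed.
Friday the 13ths: Jan, Oct.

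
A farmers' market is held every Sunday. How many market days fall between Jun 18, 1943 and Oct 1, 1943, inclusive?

Jun 18, 1943 is a Friday.
That's 106 days from start to end, counting both.
106 = 7 × 15 + 1, so there are 15 full weeks plus 1 extra day.
Each full week contributes one Sunday: 15 so far.
The 1 extra day is Fri — none qualify.
Total: 15 + 0 = 15.

15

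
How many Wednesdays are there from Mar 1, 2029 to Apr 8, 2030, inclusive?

Mar 1, 2029 is a Thursday.
From Mar 1, 2029 to Apr 8, 2030 is 404 days inclusive.
404 = 7 × 57 + 5, so there are 57 full weeks plus 5 extra days.
Each full week contributes one Wednesday: 57 so far.
The 5 extra days are Thursday, Friday, Saturday, Sunday, Monday — none qualify.
Total: 57 + 0 = 57.

57 Wednesdays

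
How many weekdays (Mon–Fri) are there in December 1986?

23 weekdays

1 December 1986 is a Monday.
From 1 December 1986 to 31 December 1986 is 31 days inclusive.
31 = 7 × 4 + 3, so there are 4 full weeks plus 3 extra days.
Each full week contributes 5 weekdays (Mon–Fri): 4 × 5 = 20.
The 3 extra days are Monday, Tuesday, Wednesday — 3 of them qualify.
Total: 20 + 3 = 23.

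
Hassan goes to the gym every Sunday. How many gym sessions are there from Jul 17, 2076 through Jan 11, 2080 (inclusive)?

Jul 17, 2076 is a Friday.
That's 1274 days from start to end, counting both.
1274 = 7 × 182, so the span is exactly 182 full weeks.
Each full week contributes one Sunday: 182 so far.
Total: 182.

182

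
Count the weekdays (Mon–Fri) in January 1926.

21

Jan 1, 1926 is a Friday.
That's 31 days from start to end, counting both.
31 = 7 × 4 + 3, so there are 4 full weeks plus 3 extra days.
Each full week contributes 5 weekdays (Mon–Fri): 4 × 5 = 20.
The 3 extra days are Fri, Sat, Sun — 1 of them qualifies.
Total: 20 + 1 = 21.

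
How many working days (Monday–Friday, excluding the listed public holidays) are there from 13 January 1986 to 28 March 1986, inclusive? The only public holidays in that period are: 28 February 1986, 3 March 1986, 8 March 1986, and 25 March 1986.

13 January 1986 is a Monday.
From 13 January 1986 to 28 March 1986 is 75 days inclusive.
75 = 7 × 10 + 5, so there are 10 full weeks plus 5 extra days.
Each full week contributes 5 weekdays (Mon–Fri): 10 × 5 = 50.
The 5 extra days are Monday, Tuesday, Wednesday, Thursday, Friday — 5 of them qualify.
Total: 50 + 5 = 55.
Holidays: 28 February 1986 (Fri); 3 March 1986 (Mon); 8 March 1986 (Sat); 25 March 1986 (Tue).
3 of the 4 holidays fall on weekdays; the rest are weekends and were already excluded.
Business days: 55 − 3 = 52.

52 working days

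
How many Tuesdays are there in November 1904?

1904-11-01 is a Tuesday.
From 1904-11-01 to 1904-11-30 is 30 days inclusive.
30 = 7 × 4 + 2, so there are 4 full weeks plus 2 extra days.
Each full week contributes one Tuesday: 4 so far.
The 2 extra days are Tuesday, Wednesday — 1 of them qualifies.
Total: 4 + 1 = 5.

5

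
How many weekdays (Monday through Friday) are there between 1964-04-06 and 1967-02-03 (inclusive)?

1964-04-06 is a Monday.
From 1964-04-06 to 1967-02-03 is 1034 days inclusive.
1034 = 7 × 147 + 5, so there are 147 full weeks plus 5 extra days.
Each full week contributes 5 weekdays (Mon–Fri): 147 × 5 = 735.
The 5 extra days are Monday, Tuesday, Wednesday, Thursday, Friday — 5 of them qualify.
Total: 735 + 5 = 740.

740 weekdays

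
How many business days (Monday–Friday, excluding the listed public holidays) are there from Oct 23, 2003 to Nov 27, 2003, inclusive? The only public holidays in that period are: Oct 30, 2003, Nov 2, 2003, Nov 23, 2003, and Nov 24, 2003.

Oct 23, 2003 is a Thursday.
That's 36 days from start to end, counting both.
36 = 7 × 5 + 1, so there are 5 full weeks plus 1 extra day.
Each full week contributes 5 weekdays (Mon–Fri): 5 × 5 = 25.
The 1 extra day is Thu — 1 of them qualifies.
Total: 25 + 1 = 26.
Holidays: Oct 30, 2003 (Thu); Nov 2, 2003 (Sun); Nov 23, 2003 (Sun); Nov 24, 2003 (Mon).
2 of the 4 holidays fall on weekdays; the rest are weekends and were already excluded.
Business days: 26 − 2 = 24.

24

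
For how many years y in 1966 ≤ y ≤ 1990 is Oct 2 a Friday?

Day of week of October 2 in each year:
1966: Sun, 1967: Mon, 1968: Wed, 1969: Thu, 1970: Fri ✓, 1971: Sat, 1972: Mon, 1973: Tue, 1974: Wed, 1975: Thu, 1976: Sat, 1977: Sun, 1978: Mon, 1979: Tue, 1980: Thu, 1981: Fri ✓, 1982: Sat, 1983: Sun, 1984: Tue, 1985: Wed, 1986: Thu, 1987: Fri ✓, 1988: Sun, 1989: Mon, 1990: Tue
Fridays: 1970, 1981, 1987.

3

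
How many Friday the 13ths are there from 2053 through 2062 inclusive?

16

Friday-the-13ths by year:
2053: Jun
2054: Feb, Mar, Nov
2055: Aug
2056: Oct
2057: Apr, Jul
2058: Sep, Dec
2059: Jun
2060: Feb, Aug
2061: May
2062: Jan, Oct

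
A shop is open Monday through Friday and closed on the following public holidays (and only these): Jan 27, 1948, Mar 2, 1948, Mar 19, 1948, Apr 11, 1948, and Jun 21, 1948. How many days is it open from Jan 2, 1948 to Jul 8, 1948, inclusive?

Jan 2, 1948 is a Friday.
The range spans 189 days (inclusive of both endpoints).
189 = 7 × 27, so the span is exactly 27 full weeks.
Each full week contributes 5 weekdays (Mon–Fri): 27 × 5 = 135.
Holidays: Jan 27, 1948 (Tue); Mar 2, 1948 (Tue); Mar 19, 1948 (Fri); Apr 11, 1948 (Sun); Jun 21, 1948 (Mon).
4 of the 5 holidays fall on weekdays; the rest are weekends and were already excluded.
Business days: 135 − 4 = 131.

131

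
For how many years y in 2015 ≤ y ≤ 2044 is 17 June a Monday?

Day of week of June 17 in each year:
2015: Wed, 2016: Fri, 2017: Sat, 2018: Sun, 2019: Mon ✓, 2020: Wed, 2021: Thu, 2022: Fri, 2023: Sat, 2024: Mon ✓, 2025: Tue, 2026: Wed, 2027: Thu, 2028: Sat, 2029: Sun, 2030: Mon ✓, 2031: Tue, 2032: Thu, 2033: Fri, 2034: Sat, 2035: Sun, 2036: Tue, 2037: Wed, 2038: Thu, 2039: Fri, 2040: Sun, 2041: Mon ✓, 2042: Tue, 2043: Wed, 2044: Fri
Mondays: 2019, 2024, 2030, 2041.

4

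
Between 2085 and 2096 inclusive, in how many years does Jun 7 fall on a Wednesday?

Day of week of June 7 in each year:
2085: Thu, 2086: Fri, 2087: Sat, 2088: Mon, 2089: Tue, 2090: Wed ✓, 2091: Thu, 2092: Sat, 2093: Sun, 2094: Mon, 2095: Tue, 2096: Thu
Wednesdays: 2090.

1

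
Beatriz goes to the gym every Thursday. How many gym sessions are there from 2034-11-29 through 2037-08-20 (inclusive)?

143 Thursdays

2034-11-29 is a Wednesday.
That's 996 days from start to end, counting both.
996 = 7 × 142 + 2, so there are 142 full weeks plus 2 extra days.
Each full week contributes one Thursday: 142 so far.
The 2 extra days are Wednesday, Thursday — 1 of them qualifies.
Total: 142 + 1 = 143.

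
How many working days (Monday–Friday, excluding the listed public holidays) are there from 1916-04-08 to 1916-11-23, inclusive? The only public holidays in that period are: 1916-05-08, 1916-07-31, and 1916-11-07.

1916-04-08 is a Saturday.
The range spans 230 days (inclusive of both endpoints).
230 = 7 × 32 + 6, so there are 32 full weeks plus 6 extra days.
Each full week contributes 5 weekdays (Mon–Fri): 32 × 5 = 160.
The 6 extra days are Sat, Sun, Mon, Tue, Wed, Thu — 4 of them qualify.
Total: 160 + 4 = 164.
Holidays: 1916-05-08 (Mon); 1916-07-31 (Mon); 1916-11-07 (Tue).
All 3 holidays fall on weekdays, so subtract 3.
Business days: 164 − 3 = 161.

161 working days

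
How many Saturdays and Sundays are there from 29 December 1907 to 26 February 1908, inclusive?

29 December 1907 is a Sunday.
That's 60 days from start to end, counting both.
60 = 7 × 8 + 4, so there are 8 full weeks plus 4 extra days.
Each full week contributes 2 weekend days (Sat, Sun): 8 × 2 = 16.
The 4 extra days are Sun, Mon, Tue, Wed — 1 of them qualifies.
Total: 16 + 1 = 17.

17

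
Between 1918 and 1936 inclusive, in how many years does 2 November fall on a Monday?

3

Day of week of November 2 in each year:
1918: Sat, 1919: Sun, 1920: Tue, 1921: Wed, 1922: Thu, 1923: Fri, 1924: Sun, 1925: Mon ✓, 1926: Tue, 1927: Wed, 1928: Fri, 1929: Sat, 1930: Sun, 1931: Mon ✓, 1932: Wed, 1933: Thu, 1934: Fri, 1935: Sat, 1936: Mon ✓
Mondays: 1925, 1931, 1936.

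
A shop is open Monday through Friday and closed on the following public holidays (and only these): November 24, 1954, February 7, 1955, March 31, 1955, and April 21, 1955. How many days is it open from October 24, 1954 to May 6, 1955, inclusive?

136 business days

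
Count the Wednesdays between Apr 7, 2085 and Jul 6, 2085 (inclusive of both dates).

13

Apr 7, 2085 is a Saturday.
From Apr 7, 2085 to Jul 6, 2085 is 91 days inclusive.
91 = 7 × 13, so the span is exactly 13 full weeks.
Each full week contributes one Wednesday: 13 so far.
Total: 13.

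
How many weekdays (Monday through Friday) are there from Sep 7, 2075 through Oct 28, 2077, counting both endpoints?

Sep 7, 2075 is a Saturday.
The range spans 783 days (inclusive of both endpoints).
783 = 7 × 111 + 6, so there are 111 full weeks plus 6 extra days.
Each full week contributes 5 weekdays (Mon–Fri): 111 × 5 = 555.
The 6 extra days are Saturday, Sunday, Monday, Tuesday, Wednesday, Thursday — 4 of them qualify.
Total: 555 + 4 = 559.

559 weekdays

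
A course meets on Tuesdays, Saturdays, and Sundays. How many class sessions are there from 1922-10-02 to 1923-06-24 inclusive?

114

1922-10-02 is a Monday.
The range spans 266 days (inclusive of both endpoints).
266 = 7 × 38, so the span is exactly 38 full weeks.
Each full week contributes 3 days from the set (Tue, Sat, Sun): 38 × 3 = 114.
Total: 114.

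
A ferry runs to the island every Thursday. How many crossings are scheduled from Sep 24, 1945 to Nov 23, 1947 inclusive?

113

Sep 24, 1945 is a Monday.
From Sep 24, 1945 to Nov 23, 1947 is 791 days inclusive.
791 = 7 × 113, so the span is exactly 113 full weeks.
Each full week contributes one Thursday: 113 so far.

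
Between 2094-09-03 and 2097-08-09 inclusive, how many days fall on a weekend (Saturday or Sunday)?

2094-09-03 is a Friday.
That's 1072 days from start to end, counting both.
1072 = 7 × 153 + 1, so there are 153 full weeks plus 1 extra day.
Each full week contributes 2 weekend days (Sat, Sun): 153 × 2 = 306.
The 1 extra day is Fri — none qualify.
Total: 306 + 0 = 306.

306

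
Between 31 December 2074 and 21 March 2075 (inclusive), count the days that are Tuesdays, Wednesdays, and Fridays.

35

31 December 2074 is a Monday.
That's 81 days from start to end, counting both.
81 = 7 × 11 + 4, so there are 11 full weeks plus 4 extra days.
Each full week contributes 3 days from the set (Tue, Wed, Fri): 11 × 3 = 33.
The 4 extra days are Monday, Tuesday, Wednesday, Thursday — 2 of them qualify.
Total: 33 + 2 = 35.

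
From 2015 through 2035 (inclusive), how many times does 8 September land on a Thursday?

3

Day of week of September 8 in each year:
2015: Tue, 2016: Thu ✓, 2017: Fri, 2018: Sat, 2019: Sun, 2020: Tue, 2021: Wed, 2022: Thu ✓, 2023: Fri, 2024: Sun, 2025: Mon, 2026: Tue, 2027: Wed, 2028: Fri, 2029: Sat, 2030: Sun, 2031: Mon, 2032: Wed, 2033: Thu ✓, 2034: Fri, 2035: Sat
Thursdays: 2016, 2022, 2033.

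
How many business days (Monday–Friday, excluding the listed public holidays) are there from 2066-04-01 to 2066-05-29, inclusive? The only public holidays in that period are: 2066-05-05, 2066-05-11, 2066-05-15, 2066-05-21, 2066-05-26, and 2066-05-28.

37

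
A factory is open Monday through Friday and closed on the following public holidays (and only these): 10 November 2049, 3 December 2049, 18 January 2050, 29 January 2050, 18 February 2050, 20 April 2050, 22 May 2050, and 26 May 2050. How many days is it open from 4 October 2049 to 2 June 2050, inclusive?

4 October 2049 is a Monday.
The range spans 242 days (inclusive of both endpoints).
242 = 7 × 34 + 4, so there are 34 full weeks plus 4 extra days.
Each full week contributes 5 weekdays (Mon–Fri): 34 × 5 = 170.
The 4 extra days are Mon, Tue, Wed, Thu — 4 of them qualify.
Total: 170 + 4 = 174.
Holidays: 10 November 2049 (Wed); 3 December 2049 (Fri); 18 January 2050 (Tue); 29 January 2050 (Sat); 18 February 2050 (Fri); 20 April 2050 (Wed); 22 May 2050 (Sun); 26 May 2050 (Thu).
6 of the 8 holidays fall on weekdays; the rest are weekends and were already excluded.
Business days: 174 − 6 = 168.

168 working days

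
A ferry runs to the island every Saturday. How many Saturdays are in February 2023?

4

2023-02-01 is a Wednesday.
From 2023-02-01 to 2023-02-28 is 28 days inclusive.
28 = 7 × 4, so the span is exactly 4 full weeks.
Each full week contributes one Saturday: 4 so far.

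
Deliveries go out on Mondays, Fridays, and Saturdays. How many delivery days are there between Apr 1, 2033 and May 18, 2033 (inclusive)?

21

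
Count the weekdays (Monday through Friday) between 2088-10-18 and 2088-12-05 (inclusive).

2088-10-18 is a Monday.
The range spans 49 days (inclusive of both endpoints).
49 = 7 × 7, so the span is exactly 7 full weeks.
Each full week contributes 5 weekdays (Mon–Fri): 7 × 5 = 35.

35 weekdays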